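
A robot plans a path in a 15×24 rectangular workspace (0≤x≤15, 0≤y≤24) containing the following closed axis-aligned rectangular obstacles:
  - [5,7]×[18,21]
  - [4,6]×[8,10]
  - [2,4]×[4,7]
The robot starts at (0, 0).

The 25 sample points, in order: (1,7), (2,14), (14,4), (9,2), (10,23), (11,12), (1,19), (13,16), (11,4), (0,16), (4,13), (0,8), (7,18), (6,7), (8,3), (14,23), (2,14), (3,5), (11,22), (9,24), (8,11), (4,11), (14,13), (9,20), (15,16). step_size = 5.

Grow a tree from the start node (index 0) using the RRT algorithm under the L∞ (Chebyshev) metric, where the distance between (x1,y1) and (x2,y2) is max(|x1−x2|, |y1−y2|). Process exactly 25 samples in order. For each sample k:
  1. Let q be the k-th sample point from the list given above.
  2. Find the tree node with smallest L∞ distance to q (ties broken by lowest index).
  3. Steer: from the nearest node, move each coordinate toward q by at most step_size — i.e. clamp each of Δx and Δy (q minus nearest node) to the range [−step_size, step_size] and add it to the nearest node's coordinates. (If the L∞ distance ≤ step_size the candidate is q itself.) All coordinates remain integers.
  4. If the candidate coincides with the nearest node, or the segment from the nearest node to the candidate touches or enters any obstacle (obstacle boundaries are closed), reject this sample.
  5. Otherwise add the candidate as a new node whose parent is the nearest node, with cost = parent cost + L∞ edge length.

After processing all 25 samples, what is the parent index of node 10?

Parent of node 10: 2

1. q=(1,7) nearest=0 d=7 new=(1,5) → add node 1 parent=0 cost=5
2. q=(2,14) nearest=1 d=9 new=(2,10) → add node 2 parent=1 cost=10
3. q=(14,4) nearest=2 d=12 new=(7,5) → blocked by [4,6]×[8,10], reject
4. q=(9,2) nearest=1 d=8 new=(6,2) → blocked by [2,4]×[4,7], reject
5. q=(10,23) nearest=2 d=13 new=(7,15) → add node 3 parent=2 cost=15
6. q=(11,12) nearest=3 d=4 new=(11,12) → add node 4 parent=3 cost=19
7. q=(1,19) nearest=3 d=6 new=(2,19) → add node 5 parent=3 cost=20
8. q=(13,16) nearest=4 d=4 new=(13,16) → add node 6 parent=4 cost=23
9. q=(11,4) nearest=4 d=8 new=(11,7) → add node 7 parent=4 cost=24
10. q=(0,16) nearest=5 d=3 new=(0,16) → add node 8 parent=5 cost=23
11. q=(4,13) nearest=2 d=3 new=(4,13) → add node 9 parent=2 cost=13
12. q=(0,8) nearest=2 d=2 new=(0,8) → add node 10 parent=2 cost=12
13. q=(7,18) nearest=3 d=3 new=(7,18) → blocked by [5,7]×[18,21], reject
14. q=(6,7) nearest=2 d=4 new=(6,7) → blocked by [4,6]×[8,10], reject
15. q=(8,3) nearest=7 d=4 new=(8,3) → add node 11 parent=7 cost=28
16. q=(14,23) nearest=6 d=7 new=(14,21) → add node 12 parent=6 cost=28
17. q=(2,14) nearest=8 d=2 new=(2,14) → add node 13 parent=8 cost=25
18. q=(3,5) nearest=1 d=2 new=(3,5) → blocked by [2,4]×[4,7], reject
19. q=(11,22) nearest=12 d=3 new=(11,22) → add node 14 parent=12 cost=31
20. q=(9,24) nearest=14 d=2 new=(9,24) → add node 15 parent=14 cost=33
21. q=(8,11) nearest=4 d=3 new=(8,11) → add node 16 parent=4 cost=22
22. q=(4,11) nearest=2 d=2 new=(4,11) → add node 17 parent=2 cost=12
23. q=(14,13) nearest=4 d=3 new=(14,13) → add node 18 parent=4 cost=22
24. q=(9,20) nearest=14 d=2 new=(9,20) → add node 19 parent=14 cost=33
25. q=(15,16) nearest=6 d=2 new=(15,16) → add node 20 parent=6 cost=25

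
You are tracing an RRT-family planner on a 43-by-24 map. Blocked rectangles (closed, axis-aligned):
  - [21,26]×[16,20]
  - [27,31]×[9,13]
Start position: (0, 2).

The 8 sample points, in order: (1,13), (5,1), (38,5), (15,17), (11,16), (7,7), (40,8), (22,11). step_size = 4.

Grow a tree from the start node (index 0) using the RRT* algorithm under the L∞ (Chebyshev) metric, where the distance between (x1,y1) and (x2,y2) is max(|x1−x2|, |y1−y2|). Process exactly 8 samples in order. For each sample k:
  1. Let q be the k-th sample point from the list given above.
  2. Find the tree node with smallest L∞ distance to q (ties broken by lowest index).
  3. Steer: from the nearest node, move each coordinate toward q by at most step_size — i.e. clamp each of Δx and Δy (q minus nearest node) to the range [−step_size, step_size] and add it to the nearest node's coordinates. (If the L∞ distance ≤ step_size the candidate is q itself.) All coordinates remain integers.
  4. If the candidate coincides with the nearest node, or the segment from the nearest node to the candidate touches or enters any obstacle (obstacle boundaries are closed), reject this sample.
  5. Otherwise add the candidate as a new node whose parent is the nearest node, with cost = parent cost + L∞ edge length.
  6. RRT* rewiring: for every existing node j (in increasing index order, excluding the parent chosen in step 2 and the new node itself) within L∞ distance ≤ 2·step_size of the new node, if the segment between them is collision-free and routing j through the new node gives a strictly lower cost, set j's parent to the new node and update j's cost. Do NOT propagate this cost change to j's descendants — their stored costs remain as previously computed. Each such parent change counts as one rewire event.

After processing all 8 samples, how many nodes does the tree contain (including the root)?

Node count: 9

1. q=(1,13) nearest=0 d=11 new=(1,6) → add node 1 parent=0 cost=4
2. q=(5,1) nearest=0 d=5 new=(4,1) → add node 2 parent=0 cost=4
3. q=(38,5) nearest=2 d=34 new=(8,5) → add node 3 parent=2 cost=8
4. q=(15,17) nearest=3 d=12 new=(12,9) → add node 4 parent=3 cost=12
5. q=(11,16) nearest=4 d=7 new=(11,13) → add node 5 parent=4 cost=16
6. q=(7,7) nearest=3 d=2 new=(7,7) → add node 6 parent=3 cost=10
7. q=(40,8) nearest=4 d=28 new=(16,8) → add node 7 parent=4 cost=16
8. q=(22,11) nearest=7 d=6 new=(20,11) → add node 8 parent=7 cost=20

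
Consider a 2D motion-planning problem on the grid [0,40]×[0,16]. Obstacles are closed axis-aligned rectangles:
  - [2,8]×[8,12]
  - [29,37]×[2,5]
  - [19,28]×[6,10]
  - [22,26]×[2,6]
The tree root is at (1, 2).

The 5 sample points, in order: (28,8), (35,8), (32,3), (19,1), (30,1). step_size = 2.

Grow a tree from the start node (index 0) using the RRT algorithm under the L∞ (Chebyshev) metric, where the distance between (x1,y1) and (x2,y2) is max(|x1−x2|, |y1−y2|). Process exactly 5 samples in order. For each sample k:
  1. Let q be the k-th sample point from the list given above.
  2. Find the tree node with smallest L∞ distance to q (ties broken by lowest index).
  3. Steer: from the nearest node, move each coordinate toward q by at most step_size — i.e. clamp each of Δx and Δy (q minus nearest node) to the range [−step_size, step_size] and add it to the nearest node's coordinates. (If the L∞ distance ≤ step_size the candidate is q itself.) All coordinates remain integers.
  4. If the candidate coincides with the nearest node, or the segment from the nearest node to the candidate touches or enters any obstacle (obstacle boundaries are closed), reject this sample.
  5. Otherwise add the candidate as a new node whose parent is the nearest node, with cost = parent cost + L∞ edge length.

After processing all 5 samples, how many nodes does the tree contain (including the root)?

1. q=(28,8) nearest=0 d=27 new=(3,4) → add node 1 parent=0 cost=2
2. q=(35,8) nearest=1 d=32 new=(5,6) → add node 2 parent=1 cost=4
3. q=(32,3) nearest=2 d=27 new=(7,4) → add node 3 parent=2 cost=6
4. q=(19,1) nearest=3 d=12 new=(9,2) → add node 4 parent=3 cost=8
5. q=(30,1) nearest=4 d=21 new=(11,1) → add node 5 parent=4 cost=10

Node count: 6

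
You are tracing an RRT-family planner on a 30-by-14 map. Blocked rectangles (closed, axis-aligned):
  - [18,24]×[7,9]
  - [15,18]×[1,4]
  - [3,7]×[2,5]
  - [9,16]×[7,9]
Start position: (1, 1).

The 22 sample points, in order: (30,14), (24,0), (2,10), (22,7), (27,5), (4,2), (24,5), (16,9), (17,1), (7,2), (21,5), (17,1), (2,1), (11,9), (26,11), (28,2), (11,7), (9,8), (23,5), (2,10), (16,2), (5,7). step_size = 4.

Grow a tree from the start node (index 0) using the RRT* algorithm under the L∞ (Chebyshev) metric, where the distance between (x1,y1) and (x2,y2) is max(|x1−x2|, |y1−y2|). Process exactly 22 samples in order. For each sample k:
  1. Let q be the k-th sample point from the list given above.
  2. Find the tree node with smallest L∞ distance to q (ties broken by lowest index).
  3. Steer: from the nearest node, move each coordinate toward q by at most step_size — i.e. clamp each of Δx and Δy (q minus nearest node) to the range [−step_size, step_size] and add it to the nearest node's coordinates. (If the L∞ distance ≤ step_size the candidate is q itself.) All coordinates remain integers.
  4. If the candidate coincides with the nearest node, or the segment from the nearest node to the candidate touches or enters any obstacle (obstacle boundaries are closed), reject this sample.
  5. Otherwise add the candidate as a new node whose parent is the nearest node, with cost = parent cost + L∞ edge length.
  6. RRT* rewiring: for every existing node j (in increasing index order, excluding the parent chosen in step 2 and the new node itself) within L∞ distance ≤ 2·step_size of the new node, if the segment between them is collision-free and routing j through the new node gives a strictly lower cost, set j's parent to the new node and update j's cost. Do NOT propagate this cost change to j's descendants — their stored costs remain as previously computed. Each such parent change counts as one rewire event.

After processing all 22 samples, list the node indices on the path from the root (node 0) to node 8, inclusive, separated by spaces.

Path: 0 2 8

1. q=(30,14) nearest=0 d=29 new=(5,5) → blocked by [3,7]×[2,5], reject
2. q=(24,0) nearest=0 d=23 new=(5,0) → add node 1 parent=0 cost=4
3. q=(2,10) nearest=0 d=9 new=(2,5) → add node 2 parent=0 cost=4
4. q=(22,7) nearest=1 d=17 new=(9,4) → blocked by [3,7]×[2,5], reject
5. q=(27,5) nearest=1 d=22 new=(9,4) → blocked by [3,7]×[2,5], reject
6. q=(4,2) nearest=1 d=2 new=(4,2) → blocked by [3,7]×[2,5], reject
7. q=(24,5) nearest=1 d=19 new=(9,4) → blocked by [3,7]×[2,5], reject
8. q=(16,9) nearest=1 d=11 new=(9,4) → blocked by [3,7]×[2,5], reject
9. q=(17,1) nearest=1 d=12 new=(9,1) → add node 3 parent=1 cost=8
10. q=(7,2) nearest=1 d=2 new=(7,2) → blocked by [3,7]×[2,5], reject
11. q=(21,5) nearest=3 d=12 new=(13,5) → add node 4 parent=3 cost=12
12. q=(17,1) nearest=4 d=4 new=(17,1) → blocked by [15,18]×[1,4], reject
13. q=(2,1) nearest=0 d=1 new=(2,1) → add node 5 parent=0 cost=1
14. q=(11,9) nearest=4 d=4 new=(11,9) → blocked by [9,16]×[7,9], reject
15. q=(26,11) nearest=4 d=13 new=(17,9) → blocked by [9,16]×[7,9], reject
16. q=(28,2) nearest=4 d=15 new=(17,2) → blocked by [15,18]×[1,4], reject
17. q=(11,7) nearest=4 d=2 new=(11,7) → blocked by [9,16]×[7,9], reject
18. q=(9,8) nearest=4 d=4 new=(9,8) → blocked by [9,16]×[7,9], reject
19. q=(23,5) nearest=4 d=10 new=(17,5) → add node 6 parent=4 cost=16
20. q=(2,10) nearest=2 d=5 new=(2,9) → add node 7 parent=2 cost=8
21. q=(16,2) nearest=4 d=3 new=(16,2) → blocked by [15,18]×[1,4], reject
22. q=(5,7) nearest=2 d=3 new=(5,7) → add node 8 parent=2 cost=7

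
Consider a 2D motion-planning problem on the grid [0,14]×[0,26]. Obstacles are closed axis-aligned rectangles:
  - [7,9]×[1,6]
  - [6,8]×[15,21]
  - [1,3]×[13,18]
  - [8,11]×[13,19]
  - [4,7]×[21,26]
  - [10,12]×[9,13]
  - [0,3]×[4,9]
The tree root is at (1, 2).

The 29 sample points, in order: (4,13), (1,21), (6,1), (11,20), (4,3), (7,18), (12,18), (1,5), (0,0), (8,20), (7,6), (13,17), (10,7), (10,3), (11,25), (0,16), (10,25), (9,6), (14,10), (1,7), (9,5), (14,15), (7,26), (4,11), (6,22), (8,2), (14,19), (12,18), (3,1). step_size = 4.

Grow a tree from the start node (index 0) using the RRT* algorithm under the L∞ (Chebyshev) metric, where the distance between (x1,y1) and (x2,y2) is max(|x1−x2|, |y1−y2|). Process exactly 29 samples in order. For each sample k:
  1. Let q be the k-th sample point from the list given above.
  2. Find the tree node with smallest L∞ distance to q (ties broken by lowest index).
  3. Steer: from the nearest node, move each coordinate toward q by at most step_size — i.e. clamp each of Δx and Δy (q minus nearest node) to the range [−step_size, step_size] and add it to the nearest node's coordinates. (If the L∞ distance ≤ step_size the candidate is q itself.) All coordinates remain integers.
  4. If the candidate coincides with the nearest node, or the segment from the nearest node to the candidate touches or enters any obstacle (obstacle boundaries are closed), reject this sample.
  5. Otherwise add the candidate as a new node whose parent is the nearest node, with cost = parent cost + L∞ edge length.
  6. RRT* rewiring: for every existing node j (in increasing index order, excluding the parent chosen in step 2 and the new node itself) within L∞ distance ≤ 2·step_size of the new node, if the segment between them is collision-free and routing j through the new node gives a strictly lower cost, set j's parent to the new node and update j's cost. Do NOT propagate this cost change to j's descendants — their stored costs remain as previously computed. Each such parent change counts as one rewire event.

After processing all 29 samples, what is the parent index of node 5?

1. q=(4,13) nearest=0 d=11 new=(4,6) → blocked by [0,3]×[4,9], reject
2. q=(1,21) nearest=0 d=19 new=(1,6) → blocked by [0,3]×[4,9], reject
3. q=(6,1) nearest=0 d=5 new=(5,1) → add node 1 parent=0 cost=4
4. q=(11,20) nearest=0 d=18 new=(5,6) → blocked by [0,3]×[4,9], reject
5. q=(4,3) nearest=1 d=2 new=(4,3) → add node 2 parent=1 cost=6
6. q=(7,18) nearest=2 d=15 new=(7,7) → add node 3 parent=2 cost=10
7. q=(12,18) nearest=3 d=11 new=(11,11) → blocked by [10,12]×[9,13], reject
8. q=(1,5) nearest=0 d=3 new=(1,5) → blocked by [0,3]×[4,9], reject
9. q=(0,0) nearest=0 d=2 new=(0,0) → add node 4 parent=0 cost=2; rewire 3→4 (9<10)
10. q=(8,20) nearest=3 d=13 new=(8,11) → add node 5 parent=3 cost=13
11. q=(7,6) nearest=3 d=1 new=(7,6) → blocked by [7,9]×[1,6], reject
12. q=(13,17) nearest=5 d=6 new=(12,15) → blocked by [8,11]×[13,19], reject
13. q=(10,7) nearest=3 d=3 new=(10,7) → add node 6 parent=3 cost=12
14. q=(10,3) nearest=3 d=4 new=(10,3) → blocked by [7,9]×[1,6], reject
15. q=(11,25) nearest=5 d=14 new=(11,15) → blocked by [8,11]×[13,19], reject
16. q=(0,16) nearest=5 d=8 new=(4,15) → add node 7 parent=5 cost=17
17. q=(10,25) nearest=7 d=10 new=(8,19) → blocked by [6,8]×[15,21], reject
18. q=(9,6) nearest=6 d=1 new=(9,6) → blocked by [7,9]×[1,6], reject
19. q=(14,10) nearest=6 d=4 new=(14,10) → add node 8 parent=6 cost=16
20. q=(1,7) nearest=2 d=4 new=(1,7) → blocked by [0,3]×[4,9], reject
21. q=(9,5) nearest=3 d=2 new=(9,5) → blocked by [7,9]×[1,6], reject
22. q=(14,15) nearest=8 d=5 new=(14,14) → add node 9 parent=8 cost=20
23. q=(7,26) nearest=7 d=11 new=(7,19) → blocked by [6,8]×[15,21], reject
24. q=(4,11) nearest=3 d=4 new=(4,11) → add node 10 parent=3 cost=13
25. q=(6,22) nearest=7 d=7 new=(6,19) → blocked by [6,8]×[15,21], reject
26. q=(8,2) nearest=1 d=3 new=(8,2) → blocked by [7,9]×[1,6], reject
27. q=(14,19) nearest=9 d=5 new=(14,18) → add node 11 parent=9 cost=24
28. q=(12,18) nearest=11 d=2 new=(12,18) → add node 12 parent=11 cost=26
29. q=(3,1) nearest=0 d=2 new=(3,1) → add node 13 parent=0 cost=2; rewire 2→13 (4<6); rewire 3→13 (8<9)

Parent of node 5: 3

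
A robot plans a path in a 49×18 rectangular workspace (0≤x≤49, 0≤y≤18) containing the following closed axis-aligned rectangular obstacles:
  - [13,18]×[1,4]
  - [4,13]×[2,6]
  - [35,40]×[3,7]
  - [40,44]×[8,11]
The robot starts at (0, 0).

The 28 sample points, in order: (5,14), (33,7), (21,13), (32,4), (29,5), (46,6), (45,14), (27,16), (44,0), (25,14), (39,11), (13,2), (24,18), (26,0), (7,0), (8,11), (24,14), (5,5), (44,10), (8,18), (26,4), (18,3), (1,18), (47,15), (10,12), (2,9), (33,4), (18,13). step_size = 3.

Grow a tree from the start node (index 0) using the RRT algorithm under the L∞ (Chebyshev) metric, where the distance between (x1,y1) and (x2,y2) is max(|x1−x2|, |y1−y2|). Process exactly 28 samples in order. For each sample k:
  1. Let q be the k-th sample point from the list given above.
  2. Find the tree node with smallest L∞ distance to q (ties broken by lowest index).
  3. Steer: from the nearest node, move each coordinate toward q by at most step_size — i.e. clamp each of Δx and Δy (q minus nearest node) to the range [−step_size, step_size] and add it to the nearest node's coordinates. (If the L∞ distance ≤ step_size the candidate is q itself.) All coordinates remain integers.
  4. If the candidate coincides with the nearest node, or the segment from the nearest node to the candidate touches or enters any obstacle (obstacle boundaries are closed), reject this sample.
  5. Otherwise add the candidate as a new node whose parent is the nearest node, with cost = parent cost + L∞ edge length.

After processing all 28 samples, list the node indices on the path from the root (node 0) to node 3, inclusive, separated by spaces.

Path: 0 1 2 3

1. q=(5,14) nearest=0 d=14 new=(3,3) → add node 1 parent=0 cost=3
2. q=(33,7) nearest=1 d=30 new=(6,6) → blocked by [4,13]×[2,6], reject
3. q=(21,13) nearest=1 d=18 new=(6,6) → blocked by [4,13]×[2,6], reject
4. q=(32,4) nearest=1 d=29 new=(6,4) → blocked by [4,13]×[2,6], reject
5. q=(29,5) nearest=1 d=26 new=(6,5) → blocked by [4,13]×[2,6], reject
6. q=(46,6) nearest=1 d=43 new=(6,6) → blocked by [4,13]×[2,6], reject
7. q=(45,14) nearest=1 d=42 new=(6,6) → blocked by [4,13]×[2,6], reject
8. q=(27,16) nearest=1 d=24 new=(6,6) → blocked by [4,13]×[2,6], reject
9. q=(44,0) nearest=1 d=41 new=(6,0) → blocked by [4,13]×[2,6], reject
10. q=(25,14) nearest=1 d=22 new=(6,6) → blocked by [4,13]×[2,6], reject
11. q=(39,11) nearest=1 d=36 new=(6,6) → blocked by [4,13]×[2,6], reject
12. q=(13,2) nearest=1 d=10 new=(6,2) → blocked by [4,13]×[2,6], reject
13. q=(24,18) nearest=1 d=21 new=(6,6) → blocked by [4,13]×[2,6], reject
14. q=(26,0) nearest=1 d=23 new=(6,0) → blocked by [4,13]×[2,6], reject
15. q=(7,0) nearest=1 d=4 new=(6,0) → blocked by [4,13]×[2,6], reject
16. q=(8,11) nearest=1 d=8 new=(6,6) → blocked by [4,13]×[2,6], reject
17. q=(24,14) nearest=1 d=21 new=(6,6) → blocked by [4,13]×[2,6], reject
18. q=(5,5) nearest=1 d=2 new=(5,5) → blocked by [4,13]×[2,6], reject
19. q=(44,10) nearest=1 d=41 new=(6,6) → blocked by [4,13]×[2,6], reject
20. q=(8,18) nearest=1 d=15 new=(6,6) → blocked by [4,13]×[2,6], reject
21. q=(26,4) nearest=1 d=23 new=(6,4) → blocked by [4,13]×[2,6], reject
22. q=(18,3) nearest=1 d=15 new=(6,3) → blocked by [4,13]×[2,6], reject
23. q=(1,18) nearest=1 d=15 new=(1,6) → add node 2 parent=1 cost=6
24. q=(47,15) nearest=1 d=44 new=(6,6) → blocked by [4,13]×[2,6], reject
25. q=(10,12) nearest=1 d=9 new=(6,6) → blocked by [4,13]×[2,6], reject
26. q=(2,9) nearest=2 d=3 new=(2,9) → add node 3 parent=2 cost=9
27. q=(33,4) nearest=1 d=30 new=(6,4) → blocked by [4,13]×[2,6], reject
28. q=(18,13) nearest=1 d=15 new=(6,6) → blocked by [4,13]×[2,6], reject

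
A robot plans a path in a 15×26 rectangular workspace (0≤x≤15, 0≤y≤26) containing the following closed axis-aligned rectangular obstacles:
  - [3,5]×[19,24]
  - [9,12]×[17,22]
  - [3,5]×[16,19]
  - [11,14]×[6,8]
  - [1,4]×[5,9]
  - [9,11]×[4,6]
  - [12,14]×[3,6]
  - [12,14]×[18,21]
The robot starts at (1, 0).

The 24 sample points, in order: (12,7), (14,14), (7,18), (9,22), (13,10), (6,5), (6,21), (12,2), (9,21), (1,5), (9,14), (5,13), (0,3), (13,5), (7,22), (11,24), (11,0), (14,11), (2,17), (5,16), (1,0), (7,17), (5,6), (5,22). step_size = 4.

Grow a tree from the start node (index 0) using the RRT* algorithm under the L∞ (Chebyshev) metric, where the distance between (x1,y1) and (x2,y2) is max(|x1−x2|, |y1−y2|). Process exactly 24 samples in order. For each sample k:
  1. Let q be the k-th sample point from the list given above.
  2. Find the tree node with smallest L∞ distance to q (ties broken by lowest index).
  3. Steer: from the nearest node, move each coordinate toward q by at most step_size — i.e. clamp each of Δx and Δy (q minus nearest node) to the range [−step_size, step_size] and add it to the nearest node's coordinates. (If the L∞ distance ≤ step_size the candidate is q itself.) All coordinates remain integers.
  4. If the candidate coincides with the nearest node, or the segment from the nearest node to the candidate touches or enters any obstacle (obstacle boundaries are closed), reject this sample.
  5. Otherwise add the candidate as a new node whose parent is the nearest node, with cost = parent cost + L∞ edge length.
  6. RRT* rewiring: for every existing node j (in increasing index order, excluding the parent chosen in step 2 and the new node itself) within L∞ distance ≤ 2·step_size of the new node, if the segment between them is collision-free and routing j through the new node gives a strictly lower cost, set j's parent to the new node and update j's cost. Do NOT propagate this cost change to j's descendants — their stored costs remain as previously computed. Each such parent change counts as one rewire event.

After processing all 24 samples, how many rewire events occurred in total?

Rewire events: 1

1. q=(12,7) nearest=0 d=11 new=(5,4) → add node 1 parent=0 cost=4
2. q=(14,14) nearest=1 d=10 new=(9,8) → add node 2 parent=1 cost=8
3. q=(7,18) nearest=2 d=10 new=(7,12) → add node 3 parent=2 cost=12
4. q=(9,22) nearest=3 d=10 new=(9,16) → add node 4 parent=3 cost=16
5. q=(13,10) nearest=2 d=4 new=(13,10) → add node 5 parent=2 cost=12
6. q=(6,5) nearest=1 d=1 new=(6,5) → add node 6 parent=1 cost=5
7. q=(6,21) nearest=4 d=5 new=(6,20) → add node 7 parent=4 cost=20
8. q=(12,2) nearest=2 d=6 new=(12,4) → blocked by [9,11]×[4,6], reject
9. q=(9,21) nearest=7 d=3 new=(9,21) → blocked by [9,12]×[17,22], reject
10. q=(1,5) nearest=1 d=4 new=(1,5) → blocked by [1,4]×[5,9], reject
11. q=(9,14) nearest=3 d=2 new=(9,14) → add node 8 parent=3 cost=14
12. q=(5,13) nearest=3 d=2 new=(5,13) → add node 9 parent=3 cost=14
13. q=(0,3) nearest=0 d=3 new=(0,3) → add node 10 parent=0 cost=3
14. q=(13,5) nearest=2 d=4 new=(13,5) → blocked by [11,14]×[6,8], reject
15. q=(7,22) nearest=7 d=2 new=(7,22) → add node 11 parent=7 cost=22
16. q=(11,24) nearest=11 d=4 new=(11,24) → add node 12 parent=11 cost=26
17. q=(11,0) nearest=6 d=5 new=(10,1) → add node 13 parent=6 cost=9
18. q=(14,11) nearest=5 d=1 new=(14,11) → add node 14 parent=5 cost=13
19. q=(2,17) nearest=7 d=4 new=(2,17) → blocked by [3,5]×[19,24], reject
20. q=(5,16) nearest=9 d=3 new=(5,16) → blocked by [3,5]×[16,19], reject
21. q=(1,0) nearest=0 d=0 → coincident, reject
22. q=(7,17) nearest=4 d=2 new=(7,17) → add node 15 parent=4 cost=18
23. q=(5,6) nearest=6 d=1 new=(5,6) → add node 16 parent=6 cost=6; rewire 9→16 (13<14)
24. q=(5,22) nearest=7 d=2 new=(5,22) → blocked by [3,5]×[19,24], reject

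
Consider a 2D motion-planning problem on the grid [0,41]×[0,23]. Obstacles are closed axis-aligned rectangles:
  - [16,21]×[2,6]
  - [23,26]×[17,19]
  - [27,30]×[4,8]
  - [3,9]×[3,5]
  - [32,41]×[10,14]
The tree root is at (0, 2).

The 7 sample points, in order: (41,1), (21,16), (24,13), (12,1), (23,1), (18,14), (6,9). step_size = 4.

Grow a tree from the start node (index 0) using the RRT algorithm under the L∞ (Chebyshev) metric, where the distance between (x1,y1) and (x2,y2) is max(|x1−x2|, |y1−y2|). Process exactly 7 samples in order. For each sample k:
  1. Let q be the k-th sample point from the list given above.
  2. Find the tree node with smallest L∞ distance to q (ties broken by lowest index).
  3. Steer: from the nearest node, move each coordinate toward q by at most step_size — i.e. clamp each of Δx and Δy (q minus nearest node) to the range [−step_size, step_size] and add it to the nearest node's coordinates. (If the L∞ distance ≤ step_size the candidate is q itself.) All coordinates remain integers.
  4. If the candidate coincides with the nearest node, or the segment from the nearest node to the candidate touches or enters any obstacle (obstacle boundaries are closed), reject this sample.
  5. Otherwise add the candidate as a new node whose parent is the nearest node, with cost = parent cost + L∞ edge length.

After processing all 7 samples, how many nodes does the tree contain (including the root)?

Node count: 6

1. q=(41,1) nearest=0 d=41 new=(4,1) → add node 1 parent=0 cost=4
2. q=(21,16) nearest=1 d=17 new=(8,5) → blocked by [3,9]×[3,5], reject
3. q=(24,13) nearest=1 d=20 new=(8,5) → blocked by [3,9]×[3,5], reject
4. q=(12,1) nearest=1 d=8 new=(8,1) → add node 2 parent=1 cost=8
5. q=(23,1) nearest=2 d=15 new=(12,1) → add node 3 parent=2 cost=12
6. q=(18,14) nearest=2 d=13 new=(12,5) → add node 4 parent=2 cost=12
7. q=(6,9) nearest=4 d=6 new=(8,9) → add node 5 parent=4 cost=16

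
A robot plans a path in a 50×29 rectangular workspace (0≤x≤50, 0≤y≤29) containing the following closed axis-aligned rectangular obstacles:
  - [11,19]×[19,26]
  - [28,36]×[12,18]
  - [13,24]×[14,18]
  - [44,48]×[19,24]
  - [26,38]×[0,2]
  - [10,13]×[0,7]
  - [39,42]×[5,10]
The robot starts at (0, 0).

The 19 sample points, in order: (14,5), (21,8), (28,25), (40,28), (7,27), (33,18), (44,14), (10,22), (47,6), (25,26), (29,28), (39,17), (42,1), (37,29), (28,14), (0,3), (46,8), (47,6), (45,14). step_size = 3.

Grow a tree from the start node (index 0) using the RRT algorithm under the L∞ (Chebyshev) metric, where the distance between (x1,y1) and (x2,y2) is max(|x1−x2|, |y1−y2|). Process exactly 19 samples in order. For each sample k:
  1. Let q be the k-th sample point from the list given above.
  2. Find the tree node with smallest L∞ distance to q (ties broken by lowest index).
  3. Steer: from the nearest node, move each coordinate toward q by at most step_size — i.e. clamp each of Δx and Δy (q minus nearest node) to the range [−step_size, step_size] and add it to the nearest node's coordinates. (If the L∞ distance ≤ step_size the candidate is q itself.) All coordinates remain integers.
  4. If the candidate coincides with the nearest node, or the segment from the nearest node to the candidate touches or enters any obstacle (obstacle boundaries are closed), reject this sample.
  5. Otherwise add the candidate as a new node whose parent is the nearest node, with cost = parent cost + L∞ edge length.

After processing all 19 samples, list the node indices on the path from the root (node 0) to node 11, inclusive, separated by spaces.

1. q=(14,5) nearest=0 d=14 new=(3,3) → add node 1 parent=0 cost=3
2. q=(21,8) nearest=1 d=18 new=(6,6) → add node 2 parent=1 cost=6
3. q=(28,25) nearest=2 d=22 new=(9,9) → add node 3 parent=2 cost=9
4. q=(40,28) nearest=3 d=31 new=(12,12) → add node 4 parent=3 cost=12
5. q=(7,27) nearest=4 d=15 new=(9,15) → add node 5 parent=4 cost=15
6. q=(33,18) nearest=4 d=21 new=(15,15) → blocked by [13,24]×[14,18], reject
7. q=(44,14) nearest=4 d=32 new=(15,14) → blocked by [13,24]×[14,18], reject
8. q=(10,22) nearest=5 d=7 new=(10,18) → add node 6 parent=5 cost=18
9. q=(47,6) nearest=4 d=35 new=(15,9) → add node 7 parent=4 cost=15
10. q=(25,26) nearest=4 d=14 new=(15,15) → blocked by [13,24]×[14,18], reject
11. q=(29,28) nearest=4 d=17 new=(15,15) → blocked by [13,24]×[14,18], reject
12. q=(39,17) nearest=7 d=24 new=(18,12) → add node 8 parent=7 cost=18
13. q=(42,1) nearest=8 d=24 new=(21,9) → add node 9 parent=8 cost=21
14. q=(37,29) nearest=8 d=19 new=(21,15) → blocked by [13,24]×[14,18], reject
15. q=(28,14) nearest=9 d=7 new=(24,12) → add node 10 parent=9 cost=24
16. q=(0,3) nearest=0 d=3 new=(0,3) → add node 11 parent=0 cost=3
17. q=(46,8) nearest=10 d=22 new=(27,9) → add node 12 parent=10 cost=27
18. q=(47,6) nearest=12 d=20 new=(30,6) → add node 13 parent=12 cost=30
19. q=(45,14) nearest=13 d=15 new=(33,9) → add node 14 parent=13 cost=33

Path: 0 11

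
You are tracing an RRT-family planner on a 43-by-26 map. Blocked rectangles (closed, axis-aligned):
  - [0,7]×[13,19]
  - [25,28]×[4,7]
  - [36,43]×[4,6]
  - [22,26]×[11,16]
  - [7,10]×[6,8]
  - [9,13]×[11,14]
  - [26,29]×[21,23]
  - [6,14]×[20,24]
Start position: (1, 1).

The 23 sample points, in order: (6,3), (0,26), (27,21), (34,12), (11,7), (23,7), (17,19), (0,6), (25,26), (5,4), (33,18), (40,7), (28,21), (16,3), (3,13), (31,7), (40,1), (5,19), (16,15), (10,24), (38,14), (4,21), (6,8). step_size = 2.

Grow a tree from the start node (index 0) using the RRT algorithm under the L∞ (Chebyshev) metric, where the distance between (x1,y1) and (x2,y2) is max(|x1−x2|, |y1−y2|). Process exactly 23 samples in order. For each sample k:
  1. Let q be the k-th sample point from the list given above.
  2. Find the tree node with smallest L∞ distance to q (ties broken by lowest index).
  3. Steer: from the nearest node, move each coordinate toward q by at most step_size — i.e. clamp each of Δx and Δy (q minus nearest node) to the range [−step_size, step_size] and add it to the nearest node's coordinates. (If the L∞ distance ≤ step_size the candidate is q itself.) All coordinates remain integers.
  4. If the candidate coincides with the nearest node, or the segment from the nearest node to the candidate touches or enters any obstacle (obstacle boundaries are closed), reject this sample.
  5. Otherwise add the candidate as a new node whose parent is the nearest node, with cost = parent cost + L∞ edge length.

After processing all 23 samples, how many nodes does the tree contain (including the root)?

Node count: 14

1. q=(6,3) nearest=0 d=5 new=(3,3) → add node 1 parent=0 cost=2
2. q=(0,26) nearest=1 d=23 new=(1,5) → add node 2 parent=1 cost=4
3. q=(27,21) nearest=1 d=24 new=(5,5) → add node 3 parent=1 cost=4
4. q=(34,12) nearest=3 d=29 new=(7,7) → blocked by [7,10]×[6,8], reject
5. q=(11,7) nearest=3 d=6 new=(7,7) → blocked by [7,10]×[6,8], reject
6. q=(23,7) nearest=3 d=18 new=(7,7) → blocked by [7,10]×[6,8], reject
7. q=(17,19) nearest=3 d=14 new=(7,7) → blocked by [7,10]×[6,8], reject
8. q=(0,6) nearest=2 d=1 new=(0,6) → add node 4 parent=2 cost=5
9. q=(25,26) nearest=3 d=21 new=(7,7) → blocked by [7,10]×[6,8], reject
10. q=(5,4) nearest=3 d=1 new=(5,4) → add node 5 parent=3 cost=5
11. q=(33,18) nearest=3 d=28 new=(7,7) → blocked by [7,10]×[6,8], reject
12. q=(40,7) nearest=3 d=35 new=(7,7) → blocked by [7,10]×[6,8], reject
13. q=(28,21) nearest=3 d=23 new=(7,7) → blocked by [7,10]×[6,8], reject
14. q=(16,3) nearest=3 d=11 new=(7,3) → add node 6 parent=3 cost=6
15. q=(3,13) nearest=4 d=7 new=(2,8) → add node 7 parent=4 cost=7
16. q=(31,7) nearest=6 d=24 new=(9,5) → add node 8 parent=6 cost=8
17. q=(40,1) nearest=8 d=31 new=(11,3) → add node 9 parent=8 cost=10
18. q=(5,19) nearest=7 d=11 new=(4,10) → add node 10 parent=7 cost=9
19. q=(16,15) nearest=8 d=10 new=(11,7) → blocked by [7,10]×[6,8], reject
20. q=(10,24) nearest=10 d=14 new=(6,12) → add node 11 parent=10 cost=11
21. q=(38,14) nearest=9 d=27 new=(13,5) → add node 12 parent=9 cost=12
22. q=(4,21) nearest=11 d=9 new=(4,14) → blocked by [0,7]×[13,19], reject
23. q=(6,8) nearest=10 d=2 new=(6,8) → add node 13 parent=10 cost=11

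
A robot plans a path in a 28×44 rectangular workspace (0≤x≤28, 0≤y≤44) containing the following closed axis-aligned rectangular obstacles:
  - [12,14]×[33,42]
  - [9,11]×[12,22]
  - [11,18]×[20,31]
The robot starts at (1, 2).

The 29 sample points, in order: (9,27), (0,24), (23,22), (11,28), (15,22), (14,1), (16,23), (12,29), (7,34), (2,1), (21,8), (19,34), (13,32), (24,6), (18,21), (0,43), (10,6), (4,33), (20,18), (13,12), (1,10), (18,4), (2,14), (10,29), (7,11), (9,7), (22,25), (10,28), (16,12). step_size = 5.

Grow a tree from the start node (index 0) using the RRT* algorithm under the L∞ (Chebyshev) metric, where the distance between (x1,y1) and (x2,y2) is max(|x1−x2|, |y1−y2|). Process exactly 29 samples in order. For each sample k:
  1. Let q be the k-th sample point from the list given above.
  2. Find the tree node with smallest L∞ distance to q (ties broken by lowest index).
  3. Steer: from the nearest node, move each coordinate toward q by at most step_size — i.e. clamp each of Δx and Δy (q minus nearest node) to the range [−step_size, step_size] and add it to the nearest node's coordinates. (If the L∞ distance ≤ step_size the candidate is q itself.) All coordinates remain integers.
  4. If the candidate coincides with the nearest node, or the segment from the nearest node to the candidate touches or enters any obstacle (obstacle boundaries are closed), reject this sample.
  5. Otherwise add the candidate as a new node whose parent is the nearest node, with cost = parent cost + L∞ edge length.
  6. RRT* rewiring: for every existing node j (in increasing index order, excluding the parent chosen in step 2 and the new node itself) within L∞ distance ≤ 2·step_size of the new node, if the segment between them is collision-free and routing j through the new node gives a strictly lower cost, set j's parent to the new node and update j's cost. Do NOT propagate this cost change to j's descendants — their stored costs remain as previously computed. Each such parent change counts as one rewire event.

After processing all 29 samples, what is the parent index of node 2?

Parent of node 2: 1

1. q=(9,27) nearest=0 d=25 new=(6,7) → add node 1 parent=0 cost=5
2. q=(0,24) nearest=1 d=17 new=(1,12) → add node 2 parent=1 cost=10
3. q=(23,22) nearest=1 d=17 new=(11,12) → blocked by [9,11]×[12,22], reject
4. q=(11,28) nearest=2 d=16 new=(6,17) → add node 3 parent=2 cost=15
5. q=(15,22) nearest=3 d=9 new=(11,22) → blocked by [9,11]×[12,22], reject
6. q=(14,1) nearest=1 d=8 new=(11,2) → add node 4 parent=1 cost=10
7. q=(16,23) nearest=3 d=10 new=(11,22) → blocked by [9,11]×[12,22], reject
8. q=(12,29) nearest=3 d=12 new=(11,22) → blocked by [9,11]×[12,22], reject
9. q=(7,34) nearest=3 d=17 new=(7,22) → add node 5 parent=3 cost=20
10. q=(2,1) nearest=0 d=1 new=(2,1) → add node 6 parent=0 cost=1
11. q=(21,8) nearest=4 d=10 new=(16,7) → add node 7 parent=4 cost=15
12. q=(19,34) nearest=5 d=12 new=(12,27) → blocked by [11,18]×[20,31], reject
13. q=(13,32) nearest=5 d=10 new=(12,27) → blocked by [11,18]×[20,31], reject
14. q=(24,6) nearest=7 d=8 new=(21,6) → add node 8 parent=7 cost=20
15. q=(18,21) nearest=5 d=11 new=(12,21) → blocked by [9,11]×[12,22], reject
16. q=(0,43) nearest=5 d=21 new=(2,27) → add node 9 parent=5 cost=25
17. q=(10,6) nearest=1 d=4 new=(10,6) → add node 10 parent=1 cost=9
18. q=(4,33) nearest=9 d=6 new=(4,32) → add node 11 parent=9 cost=30
19. q=(20,18) nearest=7 d=11 new=(20,12) → add node 12 parent=7 cost=20
20. q=(13,12) nearest=7 d=5 new=(13,12) → add node 13 parent=7 cost=20
21. q=(1,10) nearest=2 d=2 new=(1,10) → add node 14 parent=2 cost=12
22. q=(18,4) nearest=7 d=3 new=(18,4) → add node 15 parent=7 cost=18
23. q=(2,14) nearest=2 d=2 new=(2,14) → add node 16 parent=2 cost=12
24. q=(10,29) nearest=11 d=6 new=(9,29) → add node 17 parent=11 cost=35
25. q=(7,11) nearest=1 d=4 new=(7,11) → add node 18 parent=1 cost=9; rewire 13→18 (15<20)
26. q=(9,7) nearest=10 d=1 new=(9,7) → add node 19 parent=10 cost=10
27. q=(22,25) nearest=12 d=13 new=(22,17) → add node 20 parent=12 cost=25
28. q=(10,28) nearest=17 d=1 new=(10,28) → add node 21 parent=17 cost=36
29. q=(16,12) nearest=13 d=3 new=(16,12) → add node 22 parent=13 cost=18; rewire 20→22 (24<25)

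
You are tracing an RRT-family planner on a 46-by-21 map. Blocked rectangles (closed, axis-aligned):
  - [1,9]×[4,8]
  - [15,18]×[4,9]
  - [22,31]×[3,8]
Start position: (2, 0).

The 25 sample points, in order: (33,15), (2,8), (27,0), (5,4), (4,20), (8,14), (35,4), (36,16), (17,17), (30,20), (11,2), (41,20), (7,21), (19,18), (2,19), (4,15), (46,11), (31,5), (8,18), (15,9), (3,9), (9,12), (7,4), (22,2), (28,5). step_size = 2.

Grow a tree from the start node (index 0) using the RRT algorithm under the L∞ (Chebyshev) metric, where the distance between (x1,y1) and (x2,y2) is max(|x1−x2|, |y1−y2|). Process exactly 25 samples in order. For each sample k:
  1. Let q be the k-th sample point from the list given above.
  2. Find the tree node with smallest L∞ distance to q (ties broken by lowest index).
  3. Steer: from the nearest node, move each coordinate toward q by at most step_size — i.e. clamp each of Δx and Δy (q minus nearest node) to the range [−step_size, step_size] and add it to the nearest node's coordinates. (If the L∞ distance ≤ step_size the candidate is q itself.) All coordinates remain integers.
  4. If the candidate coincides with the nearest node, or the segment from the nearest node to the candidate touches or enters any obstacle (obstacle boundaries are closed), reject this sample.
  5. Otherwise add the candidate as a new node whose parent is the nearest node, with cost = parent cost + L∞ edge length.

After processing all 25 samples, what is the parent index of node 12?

1. q=(33,15) nearest=0 d=31 new=(4,2) → add node 1 parent=0 cost=2
2. q=(2,8) nearest=1 d=6 new=(2,4) → blocked by [1,9]×[4,8], reject
3. q=(27,0) nearest=1 d=23 new=(6,0) → add node 2 parent=1 cost=4
4. q=(5,4) nearest=1 d=2 new=(5,4) → blocked by [1,9]×[4,8], reject
5. q=(4,20) nearest=1 d=18 new=(4,4) → blocked by [1,9]×[4,8], reject
6. q=(8,14) nearest=1 d=12 new=(6,4) → blocked by [1,9]×[4,8], reject
7. q=(35,4) nearest=2 d=29 new=(8,2) → add node 3 parent=2 cost=6
8. q=(36,16) nearest=3 d=28 new=(10,4) → add node 4 parent=3 cost=8
9. q=(17,17) nearest=4 d=13 new=(12,6) → add node 5 parent=4 cost=10
10. q=(30,20) nearest=5 d=18 new=(14,8) → add node 6 parent=5 cost=12
11. q=(11,2) nearest=4 d=2 new=(11,2) → add node 7 parent=4 cost=10
12. q=(41,20) nearest=6 d=27 new=(16,10) → blocked by [15,18]×[4,9], reject
13. q=(7,21) nearest=6 d=13 new=(12,10) → add node 8 parent=6 cost=14
14. q=(19,18) nearest=8 d=8 new=(14,12) → add node 9 parent=8 cost=16
15. q=(2,19) nearest=8 d=10 new=(10,12) → add node 10 parent=8 cost=16
16. q=(4,15) nearest=10 d=6 new=(8,14) → add node 11 parent=10 cost=18
17. q=(46,11) nearest=6 d=32 new=(16,10) → blocked by [15,18]×[4,9], reject
18. q=(31,5) nearest=6 d=17 new=(16,6) → blocked by [15,18]×[4,9], reject
19. q=(8,18) nearest=11 d=4 new=(8,16) → add node 12 parent=11 cost=20
20. q=(15,9) nearest=6 d=1 new=(15,9) → blocked by [15,18]×[4,9], reject
21. q=(3,9) nearest=11 d=5 new=(6,12) → add node 13 parent=11 cost=20
22. q=(9,12) nearest=10 d=1 new=(9,12) → add node 14 parent=10 cost=17
23. q=(7,4) nearest=3 d=2 new=(7,4) → blocked by [1,9]×[4,8], reject
24. q=(22,2) nearest=6 d=8 new=(16,6) → blocked by [15,18]×[4,9], reject
25. q=(28,5) nearest=6 d=14 new=(16,6) → blocked by [15,18]×[4,9], reject

Parent of node 12: 11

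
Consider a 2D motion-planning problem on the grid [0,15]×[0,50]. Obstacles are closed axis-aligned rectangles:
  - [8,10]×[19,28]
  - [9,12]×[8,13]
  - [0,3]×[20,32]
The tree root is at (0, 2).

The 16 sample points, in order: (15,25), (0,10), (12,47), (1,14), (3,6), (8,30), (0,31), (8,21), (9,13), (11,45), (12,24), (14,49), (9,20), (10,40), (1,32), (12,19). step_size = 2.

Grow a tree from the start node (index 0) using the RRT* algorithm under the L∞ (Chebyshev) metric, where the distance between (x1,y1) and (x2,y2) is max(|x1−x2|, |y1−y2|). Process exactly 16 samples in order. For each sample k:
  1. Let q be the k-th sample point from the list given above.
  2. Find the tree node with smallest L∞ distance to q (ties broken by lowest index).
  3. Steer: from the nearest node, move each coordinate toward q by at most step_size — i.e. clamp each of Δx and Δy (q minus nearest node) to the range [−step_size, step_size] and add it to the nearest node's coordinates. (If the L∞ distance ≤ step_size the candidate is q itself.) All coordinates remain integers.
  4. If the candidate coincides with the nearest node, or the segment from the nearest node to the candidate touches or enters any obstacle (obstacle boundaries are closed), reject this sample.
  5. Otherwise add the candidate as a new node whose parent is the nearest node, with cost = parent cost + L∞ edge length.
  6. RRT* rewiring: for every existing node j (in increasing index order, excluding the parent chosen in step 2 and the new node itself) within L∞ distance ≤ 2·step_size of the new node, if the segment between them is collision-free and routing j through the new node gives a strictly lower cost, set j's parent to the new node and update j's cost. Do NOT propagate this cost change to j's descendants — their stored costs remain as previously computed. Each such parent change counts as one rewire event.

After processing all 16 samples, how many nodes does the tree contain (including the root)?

1. q=(15,25) nearest=0 d=23 new=(2,4) → add node 1 parent=0 cost=2
2. q=(0,10) nearest=1 d=6 new=(0,6) → add node 2 parent=1 cost=4
3. q=(12,47) nearest=2 d=41 new=(2,8) → add node 3 parent=2 cost=6
4. q=(1,14) nearest=3 d=6 new=(1,10) → add node 4 parent=3 cost=8
5. q=(3,6) nearest=1 d=2 new=(3,6) → add node 5 parent=1 cost=4
6. q=(8,30) nearest=4 d=20 new=(3,12) → add node 6 parent=4 cost=10
7. q=(0,31) nearest=6 d=19 new=(1,14) → add node 7 parent=6 cost=12
8. q=(8,21) nearest=7 d=7 new=(3,16) → add node 8 parent=7 cost=14
9. q=(9,13) nearest=6 d=6 new=(5,13) → add node 9 parent=6 cost=12
10. q=(11,45) nearest=8 d=29 new=(5,18) → add node 10 parent=8 cost=16
11. q=(12,24) nearest=10 d=7 new=(7,20) → add node 11 parent=10 cost=18
12. q=(14,49) nearest=11 d=29 new=(9,22) → blocked by [8,10]×[19,28], reject
13. q=(9,20) nearest=11 d=2 new=(9,20) → blocked by [8,10]×[19,28], reject
14. q=(10,40) nearest=11 d=20 new=(9,22) → blocked by [8,10]×[19,28], reject
15. q=(1,32) nearest=11 d=12 new=(5,22) → add node 12 parent=11 cost=20
16. q=(12,19) nearest=11 d=5 new=(9,19) → blocked by [8,10]×[19,28], reject

Node count: 13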